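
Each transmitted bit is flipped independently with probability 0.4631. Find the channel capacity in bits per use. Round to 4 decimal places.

0.0039 bits

Binary symmetric channel: C = 1 − h₂(ε) where h₂ is the binary entropy function.
h₂(0.4631) = −0.4631·log₂0.4631 − 0.5369·log₂0.5369 = 0.9961.
C = 1 − 0.9961 = 0.0039 bits per channel use.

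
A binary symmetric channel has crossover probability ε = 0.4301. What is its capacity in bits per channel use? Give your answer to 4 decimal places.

Binary symmetric channel: C = 1 − h₂(ε) where h₂ is the binary entropy function.
h₂(0.4301) = −0.4301·log₂0.4301 − 0.5699·log₂0.5699 = 0.9859.
C = 1 − 0.9859 = 0.0141 bits per channel use.

0.0141 bits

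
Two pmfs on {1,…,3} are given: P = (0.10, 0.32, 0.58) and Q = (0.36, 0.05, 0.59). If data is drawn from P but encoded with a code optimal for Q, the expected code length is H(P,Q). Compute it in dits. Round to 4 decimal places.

H(P,Q) = −Σ p·log₁₀ q.
  −0.10·log₁₀(0.36) = 0.04437
  −0.32·log₁₀(0.05) = 0.41633
  −0.58·log₁₀(0.59) = 0.13291
H(P,Q) = 0.5936 dits.

0.5936 dits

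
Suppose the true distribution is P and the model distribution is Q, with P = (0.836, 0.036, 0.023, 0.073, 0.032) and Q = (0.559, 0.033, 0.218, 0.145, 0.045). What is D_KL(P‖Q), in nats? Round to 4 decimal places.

D(P‖Q) = Σ p·ln(p/q).
  0.836·ln(0.836/0.559) = 0.33647
  0.036·ln(0.036/0.033) = 0.00313
  0.023·ln(0.023/0.218) = -0.05173
  0.073·ln(0.073/0.145) = -0.05010
  0.032·ln(0.032/0.045) = -0.01091
D(P‖Q) = 0.2269 nats.

0.2269 nats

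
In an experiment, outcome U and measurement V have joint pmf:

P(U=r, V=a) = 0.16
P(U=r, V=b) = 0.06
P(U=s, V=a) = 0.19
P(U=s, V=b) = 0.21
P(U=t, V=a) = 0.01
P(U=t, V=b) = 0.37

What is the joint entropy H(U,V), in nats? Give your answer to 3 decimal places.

H(U,V) = −Σ p(x,y)·ln p(x,y) over all 6 cells.
  cell (r,a): −0.16·ln0.16 = 0.2932
  cell (r,b): −0.06·ln0.06 = 0.1688
  cell (s,a): −0.19·ln0.19 = 0.3155
  cell (s,b): −0.21·ln0.21 = 0.3277
  cell (t,a): −0.01·ln0.01 = 0.0461
  cell (t,b): −0.37·ln0.37 = 0.3679
Sum = 1.519 nats.

1.519 nats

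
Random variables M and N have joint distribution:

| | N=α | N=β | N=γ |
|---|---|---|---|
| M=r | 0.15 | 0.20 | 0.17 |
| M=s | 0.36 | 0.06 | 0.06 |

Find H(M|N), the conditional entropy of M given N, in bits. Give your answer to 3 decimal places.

Marginals: p(M) = (0.5200, 0.4800), p(N) = (0.5100, 0.2600, 0.2300).
H(M|N) = Σ p(N) · H(M|N=·).
  N=α: p=0.5100, H(M|N=α) = 0.8740
  N=β: p=0.2600, H(M|N=β) = 0.7793
  N=γ: p=0.2300, H(M|N=γ) = 0.8281
Weighted sum = 0.839 bits.

0.839 bits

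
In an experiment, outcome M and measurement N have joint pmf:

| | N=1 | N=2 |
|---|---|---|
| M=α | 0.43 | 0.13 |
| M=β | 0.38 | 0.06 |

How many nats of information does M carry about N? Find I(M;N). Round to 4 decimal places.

Marginals: p(M) = (0.5600, 0.4400), p(N) = (0.8100, 0.1900).
I(M;N) = Σ p(x,y)·ln[p(x,y)/(p(x)p(y))].
  (α,1): 0.43·ln(0.9480) = -0.02298
  (α,2): 0.13·ln(1.2218) = 0.02604
  (β,1): 0.38·ln(1.0662) = 0.02436
  (β,2): 0.06·ln(0.7177) = -0.01990
Sum = 0.0075 nats.

0.0075 nats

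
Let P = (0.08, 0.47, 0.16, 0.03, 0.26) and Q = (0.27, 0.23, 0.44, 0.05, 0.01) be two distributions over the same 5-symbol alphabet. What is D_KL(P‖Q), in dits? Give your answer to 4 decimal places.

D(P‖Q) = Σ p·log₁₀(p/q).
  0.08·log₁₀(0.08/0.27) = -0.04226
  0.47·log₁₀(0.47/0.23) = 0.14587
  0.16·log₁₀(0.16/0.44) = -0.07029
  0.03·log₁₀(0.03/0.05) = -0.00666
  0.26·log₁₀(0.26/0.01) = 0.36789
D(P‖Q) = 0.3946 dits.

0.3946 dits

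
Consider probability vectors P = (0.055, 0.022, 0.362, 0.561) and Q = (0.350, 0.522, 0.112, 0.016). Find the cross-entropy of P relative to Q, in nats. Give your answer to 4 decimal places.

H(P,Q) = −Σ p·ln q.
  −0.055·ln(0.350) = 0.05774
  −0.022·ln(0.522) = 0.01430
  −0.362·ln(0.112) = 0.79251
  −0.561·ln(0.016) = 2.31983
H(P,Q) = 3.1844 nats.

3.1844 nats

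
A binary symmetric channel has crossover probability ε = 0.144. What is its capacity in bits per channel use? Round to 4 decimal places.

Binary symmetric channel: C = 1 − h₂(ε) where h₂ is the binary entropy function.
h₂(0.144) = −0.144·log₂0.144 − 0.856·log₂0.856 = 0.5946.
C = 1 − 0.5946 = 0.4054 bits per channel use.

0.4054 bits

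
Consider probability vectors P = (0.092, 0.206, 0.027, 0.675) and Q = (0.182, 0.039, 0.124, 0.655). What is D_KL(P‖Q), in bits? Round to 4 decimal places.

D(P‖Q) = Σ p·log₂(p/q).
  0.092·log₂(0.092/0.182) = -0.09055
  0.206·log₂(0.206/0.039) = 0.49463
  0.027·log₂(0.027/0.124) = -0.05938
  0.675·log₂(0.675/0.655) = 0.02929
D(P‖Q) = 0.3740 bits.

0.3740 bits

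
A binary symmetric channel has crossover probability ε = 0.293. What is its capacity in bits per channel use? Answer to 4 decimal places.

Binary symmetric channel: C = 1 − h₂(ε) where h₂ is the binary entropy function.
h₂(0.293) = −0.293·log₂0.293 − 0.707·log₂0.707 = 0.8726.
C = 1 − 0.8726 = 0.1274 bits per channel use.

0.1274 bits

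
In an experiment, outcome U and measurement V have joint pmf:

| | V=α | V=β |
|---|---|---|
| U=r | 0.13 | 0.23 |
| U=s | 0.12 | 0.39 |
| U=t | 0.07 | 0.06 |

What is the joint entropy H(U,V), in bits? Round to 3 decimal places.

H(U,V) = −Σ p(x,y)·log₂ p(x,y) over all 6 cells.
  cell (r,α): −0.13·log₂0.13 = 0.3826
  cell (r,β): −0.23·log₂0.23 = 0.4877
  cell (s,α): −0.12·log₂0.12 = 0.3671
  cell (s,β): −0.39·log₂0.39 = 0.5298
  cell (t,α): −0.07·log₂0.07 = 0.2686
  cell (t,β): −0.06·log₂0.06 = 0.2435
Sum = 2.279 bits.

2.279 bits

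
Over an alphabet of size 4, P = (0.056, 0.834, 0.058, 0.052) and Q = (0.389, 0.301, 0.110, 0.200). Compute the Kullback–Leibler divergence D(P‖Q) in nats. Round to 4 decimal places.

D(P‖Q) = Σ p·ln(p/q).
  0.056·ln(0.056/0.389) = -0.10854
  0.834·ln(0.834/0.301) = 0.84995
  0.058·ln(0.058/0.110) = -0.03712
  0.052·ln(0.052/0.200) = -0.07005
D(P‖Q) = 0.6342 nats.

0.6342 nats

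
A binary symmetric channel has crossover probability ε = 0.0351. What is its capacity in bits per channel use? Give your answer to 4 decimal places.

Binary symmetric channel: C = 1 − h₂(ε) where h₂ is the binary entropy function.
h₂(0.0351) = −0.0351·log₂0.0351 − 0.9649·log₂0.9649 = 0.2194.
C = 1 − 0.2194 = 0.7806 bits per channel use.

0.7806 bits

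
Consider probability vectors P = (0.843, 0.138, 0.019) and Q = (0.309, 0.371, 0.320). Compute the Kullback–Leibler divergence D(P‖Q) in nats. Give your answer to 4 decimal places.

0.6559 nats

D(P‖Q) = Σ p·ln(p/q).
  0.843·ln(0.843/0.309) = 0.84606
  0.138·ln(0.138/0.371) = -0.13647
  0.019·ln(0.019/0.320) = -0.05365
D(P‖Q) = 0.6559 nats.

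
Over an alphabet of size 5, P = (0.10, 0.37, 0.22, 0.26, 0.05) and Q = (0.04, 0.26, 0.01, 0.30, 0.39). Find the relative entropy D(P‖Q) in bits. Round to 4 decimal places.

1.0998 bits

D(P‖Q) = Σ p·log₂(p/q).
  0.10·log₂(0.10/0.04) = 0.13219
  0.37·log₂(0.37/0.26) = 0.18834
  0.22·log₂(0.22/0.01) = 0.98107
  0.26·log₂(0.26/0.30) = -0.05368
  0.05·log₂(0.05/0.39) = -0.14817
D(P‖Q) = 1.0998 bits.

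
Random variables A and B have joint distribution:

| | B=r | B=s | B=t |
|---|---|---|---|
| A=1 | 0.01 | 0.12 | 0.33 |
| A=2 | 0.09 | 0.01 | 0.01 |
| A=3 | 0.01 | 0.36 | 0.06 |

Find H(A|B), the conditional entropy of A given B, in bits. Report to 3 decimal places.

0.864 bits

Marginals: p(A) = (0.4600, 0.1100, 0.4300), p(B) = (0.1100, 0.4900, 0.4000).
H(A|B) = Σ p(B) · H(A|B=·).
  B=r: p=0.1100, H(A|B=r) = 0.8659
  B=s: p=0.4900, H(A|B=s) = 0.9384
  B=t: p=0.4000, H(A|B=t) = 0.7726
Weighted sum = 0.864 bits.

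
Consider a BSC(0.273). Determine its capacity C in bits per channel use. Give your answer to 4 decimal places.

Binary symmetric channel: C = 1 − h₂(ε) where h₂ is the binary entropy function.
h₂(0.273) = −0.273·log₂0.273 − 0.727·log₂0.727 = 0.8457.
C = 1 − 0.8457 = 0.1543 bits per channel use.

0.1543 bits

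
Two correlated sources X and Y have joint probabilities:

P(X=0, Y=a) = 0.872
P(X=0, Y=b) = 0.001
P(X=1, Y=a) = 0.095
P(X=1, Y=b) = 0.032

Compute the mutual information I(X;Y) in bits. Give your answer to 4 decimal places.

Marginals: p(X) = (0.8730, 0.1270), p(Y) = (0.9670, 0.0330).
I(X;Y) = H(X) + H(Y) − H(X,Y).
H(X) = 0.5492, H(Y) = 0.2092, H(X,Y) = 0.6638.
I(X;Y) = 0.5492 + 0.2092 − 0.6638 = 0.0946 bits.

0.0946 bits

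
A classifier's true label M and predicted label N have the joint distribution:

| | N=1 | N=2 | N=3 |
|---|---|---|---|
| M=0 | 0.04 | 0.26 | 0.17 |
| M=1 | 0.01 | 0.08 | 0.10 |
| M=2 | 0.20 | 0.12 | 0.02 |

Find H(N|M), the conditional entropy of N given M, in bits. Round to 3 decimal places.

1.264 bits

Chain rule: H(N|M) = H(M,N) − H(M).
Marginals: p(M) = (0.4700, 0.1900, 0.3400), p(N) = (0.2500, 0.4600, 0.2900).
H(M,N) = 2.7601 bits; H(M) = 1.4964 bits.
H(N|M) = 2.7601 − 1.4964 = 1.264 bits.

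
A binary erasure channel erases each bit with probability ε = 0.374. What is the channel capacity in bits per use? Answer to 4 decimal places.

Binary erasure channel: capacity C = 1 − ε.
C = 1 − 0.374 = 0.6260 bits per channel use.

0.6260 bits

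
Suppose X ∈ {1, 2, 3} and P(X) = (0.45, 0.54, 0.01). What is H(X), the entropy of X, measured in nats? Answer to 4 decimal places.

0.7381 nats

H(X) = −Σ p·ln p.
  −(0.45)·ln(0.45) = 0.35933
  −(0.54)·ln(0.54) = 0.33274
  −(0.01)·ln(0.01) = 0.04605
Sum: 0.35933 + 0.33274 + 0.04605 = 0.7381 nats.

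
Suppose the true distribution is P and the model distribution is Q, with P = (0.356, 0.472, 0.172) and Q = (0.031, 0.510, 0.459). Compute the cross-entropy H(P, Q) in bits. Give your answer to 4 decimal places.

2.4359 bits

H(P,Q) = −Σ p·log₂ q.
  −0.356·log₂(0.031) = 1.78413
  −0.472·log₂(0.510) = 0.45852
  −0.172·log₂(0.459) = 0.19323
H(P,Q) = 2.4359 bits.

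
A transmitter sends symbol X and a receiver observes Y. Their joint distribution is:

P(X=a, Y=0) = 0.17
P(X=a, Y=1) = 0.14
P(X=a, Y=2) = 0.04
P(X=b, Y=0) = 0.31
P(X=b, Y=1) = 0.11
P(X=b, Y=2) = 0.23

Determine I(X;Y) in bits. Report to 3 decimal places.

0.073 bits

Marginals: p(X) = (0.3500, 0.6500), p(Y) = (0.4800, 0.2500, 0.2700).
I(X;Y) = Σ p(x,y)·log₂[p(x,y)/(p(x)p(y))].
  (a,0): 0.17·log₂(1.0119) = 0.0029
  (a,1): 0.14·log₂(1.6000) = 0.0949
  (a,2): 0.04·log₂(0.4233) = -0.0496
  (b,0): 0.31·log₂(0.9936) = -0.0029
  (b,1): 0.11·log₂(0.6769) = -0.0619
  (b,2): 0.23·log₂(1.3105) = 0.0897
Sum = 0.073 bits.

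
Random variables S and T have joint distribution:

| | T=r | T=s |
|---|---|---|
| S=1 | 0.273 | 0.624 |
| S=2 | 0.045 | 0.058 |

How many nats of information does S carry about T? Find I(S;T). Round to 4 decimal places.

0.0036 nats

Marginals: p(S) = (0.8970, 0.1030), p(T) = (0.3180, 0.6820).
I(S;T) = Σ p(x,y)·ln[p(x,y)/(p(x)p(y))].
  (1,r): 0.273·ln(0.9571) = -0.01198
  (1,s): 0.624·ln(1.0200) = 0.01237
  (2,r): 0.045·ln(1.3739) = 0.01429
  (2,s): 0.058·ln(0.8257) = -0.01111
Sum = 0.0036 nats.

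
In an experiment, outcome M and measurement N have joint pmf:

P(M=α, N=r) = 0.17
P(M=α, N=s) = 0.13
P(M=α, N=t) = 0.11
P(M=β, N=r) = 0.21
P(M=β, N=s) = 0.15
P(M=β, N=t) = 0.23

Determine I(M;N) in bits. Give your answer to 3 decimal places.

Marginals: p(M) = (0.4100, 0.5900), p(N) = (0.3800, 0.2800, 0.3400).
I(M;N) = H(M) + H(N) − H(M,N).
H(M) = 0.9765, H(N) = 1.5738, H(M,N) = 2.5386.
I(M;N) = 0.9765 + 1.5738 − 2.5386 = 0.012 bits.

0.012 bits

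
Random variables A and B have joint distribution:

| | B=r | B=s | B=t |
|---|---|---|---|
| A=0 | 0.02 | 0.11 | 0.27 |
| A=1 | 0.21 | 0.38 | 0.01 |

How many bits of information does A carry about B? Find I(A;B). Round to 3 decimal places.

0.434 bits

Marginals: p(A) = (0.4000, 0.6000), p(B) = (0.2300, 0.4900, 0.2800).
I(A;B) = Σ p(x,y)·log₂[p(x,y)/(p(x)p(y))].
  (0,r): 0.02·log₂(0.2174) = -0.0440
  (0,s): 0.11·log₂(0.5612) = -0.0917
  (0,t): 0.27·log₂(2.4107) = 0.3428
  (1,r): 0.21·log₂(1.5217) = 0.1272
  (1,s): 0.38·log₂(1.2925) = 0.1407
  (1,t): 0.01·log₂(0.0595) = -0.0407
Sum = 0.434 bits.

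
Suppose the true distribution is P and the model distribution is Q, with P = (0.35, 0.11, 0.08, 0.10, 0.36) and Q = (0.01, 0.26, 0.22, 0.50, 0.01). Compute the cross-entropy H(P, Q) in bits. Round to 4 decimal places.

H(P,Q) = −Σ p·log₂ q.
  −0.35·log₂(0.01) = 2.32535
  −0.11·log₂(0.26) = 0.21378
  −0.08·log₂(0.22) = 0.17475
  −0.10·log₂(0.50) = 0.10000
  −0.36·log₂(0.01) = 2.39179
H(P,Q) = 5.2057 bits.

5.2057 bits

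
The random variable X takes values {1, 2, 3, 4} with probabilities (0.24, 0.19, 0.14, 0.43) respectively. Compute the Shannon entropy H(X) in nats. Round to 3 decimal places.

1.296 nats

H(X) = −Σ p·ln p.
  −(0.24)·ln(0.24) = 0.3425
  −(0.19)·ln(0.19) = 0.3155
  −(0.14)·ln(0.14) = 0.2753
  −(0.43)·ln(0.43) = 0.3629
Sum: 0.3425 + 0.3155 + 0.2753 + 0.3629 = 1.296 nats.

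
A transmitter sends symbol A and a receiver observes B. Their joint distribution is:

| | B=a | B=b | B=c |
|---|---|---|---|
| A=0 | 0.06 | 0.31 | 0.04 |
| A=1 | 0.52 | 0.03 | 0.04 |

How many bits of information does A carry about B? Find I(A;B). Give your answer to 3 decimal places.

Marginals: p(A) = (0.4100, 0.5900), p(B) = (0.5800, 0.3400, 0.0800).
I(A;B) = Σ p(x,y)·log₂[p(x,y)/(p(x)p(y))].
  (0,a): 0.06·log₂(0.2523) = -0.1192
  (0,b): 0.31·log₂(2.2238) = 0.3574
  (0,c): 0.04·log₂(1.2195) = 0.0115
  (1,a): 0.52·log₂(1.5196) = 0.3139
  (1,b): 0.03·log₂(0.1496) = -0.0822
  (1,c): 0.04·log₂(0.8475) = -0.0096
Sum = 0.472 bits.

0.472 bits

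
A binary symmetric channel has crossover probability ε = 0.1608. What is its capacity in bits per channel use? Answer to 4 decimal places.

Binary symmetric channel: C = 1 − h₂(ε) where h₂ is the binary entropy function.
h₂(0.1608) = −0.1608·log₂0.1608 − 0.8392·log₂0.8392 = 0.6362.
C = 1 − 0.6362 = 0.3638 bits per channel use.

0.3638 bits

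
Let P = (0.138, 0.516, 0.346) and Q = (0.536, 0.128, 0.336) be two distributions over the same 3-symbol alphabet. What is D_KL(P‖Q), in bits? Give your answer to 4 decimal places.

D(P‖Q) = Σ p·log₂(p/q).
  0.138·log₂(0.138/0.536) = -0.27014
  0.516·log₂(0.516/0.128) = 1.03779
  0.346·log₂(0.346/0.336) = 0.01464
D(P‖Q) = 0.7823 bits.

0.7823 bits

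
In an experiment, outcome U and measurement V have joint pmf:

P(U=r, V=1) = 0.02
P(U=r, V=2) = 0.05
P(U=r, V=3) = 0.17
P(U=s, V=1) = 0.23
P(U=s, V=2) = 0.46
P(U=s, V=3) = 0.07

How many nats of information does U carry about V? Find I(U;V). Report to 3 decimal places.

0.173 nats

Marginals: p(U) = (0.2400, 0.7600), p(V) = (0.2500, 0.5100, 0.2400).
I(U;V) = H(U) + H(V) − H(U,V).
H(U) = 0.5511, H(V) = 1.0325, H(U,V) = 1.4106.
I(U;V) = 0.5511 + 1.0325 − 1.4106 = 0.173 nats.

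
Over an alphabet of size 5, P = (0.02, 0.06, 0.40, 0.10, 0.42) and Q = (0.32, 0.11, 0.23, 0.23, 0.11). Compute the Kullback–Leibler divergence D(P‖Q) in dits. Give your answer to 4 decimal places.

D(P‖Q) = Σ p·log₁₀(p/q).
  0.02·log₁₀(0.02/0.32) = -0.02408
  0.06·log₁₀(0.06/0.11) = -0.01579
  0.40·log₁₀(0.40/0.23) = 0.09613
  0.10·log₁₀(0.10/0.23) = -0.03617
  0.42·log₁₀(0.42/0.11) = 0.24438
D(P‖Q) = 0.2645 dits.

0.2645 dits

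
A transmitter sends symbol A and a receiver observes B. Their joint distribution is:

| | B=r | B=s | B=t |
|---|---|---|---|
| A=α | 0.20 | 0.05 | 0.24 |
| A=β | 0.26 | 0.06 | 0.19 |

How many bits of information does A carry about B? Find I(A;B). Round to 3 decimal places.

Marginals: p(A) = (0.4900, 0.5100), p(B) = (0.4600, 0.1100, 0.4300).
I(A;B) = Σ p(x,y)·log₂[p(x,y)/(p(x)p(y))].
  (α,r): 0.20·log₂(0.8873) = -0.0345
  (α,s): 0.05·log₂(0.9276) = -0.0054
  (α,t): 0.24·log₂(1.1391) = 0.0451
  (β,r): 0.26·log₂(1.1083) = 0.0386
  (β,s): 0.06·log₂(1.0695) = 0.0058
  (β,t): 0.19·log₂(0.8664) = -0.0393
Sum = 0.010 bits.

0.010 bits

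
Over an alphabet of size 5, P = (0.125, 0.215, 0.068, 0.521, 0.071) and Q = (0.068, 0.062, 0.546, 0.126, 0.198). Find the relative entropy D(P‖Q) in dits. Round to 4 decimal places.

D(P‖Q) = Σ p·log₁₀(p/q).
  0.125·log₁₀(0.125/0.068) = 0.03305
  0.215·log₁₀(0.215/0.062) = 0.11611
  0.068·log₁₀(0.068/0.546) = -0.06152
  0.521·log₁₀(0.521/0.126) = 0.32118
  0.071·log₁₀(0.071/0.198) = -0.03162
D(P‖Q) = 0.3772 dits.

0.3772 dits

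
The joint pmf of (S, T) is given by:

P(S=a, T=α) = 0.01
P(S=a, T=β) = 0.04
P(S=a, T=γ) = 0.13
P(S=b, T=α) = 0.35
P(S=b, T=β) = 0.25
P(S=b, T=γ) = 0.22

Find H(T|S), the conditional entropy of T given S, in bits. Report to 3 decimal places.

Marginals: p(S) = (0.1800, 0.8200), p(T) = (0.3600, 0.2900, 0.3500).
H(T|S) = Σ p(S) · H(T|S=·).
  S=a: p=0.1800, H(T|S=a) = 1.0529
  S=b: p=0.8200, H(T|S=b) = 1.5560
Weighted sum = 1.465 bits.

1.465 bits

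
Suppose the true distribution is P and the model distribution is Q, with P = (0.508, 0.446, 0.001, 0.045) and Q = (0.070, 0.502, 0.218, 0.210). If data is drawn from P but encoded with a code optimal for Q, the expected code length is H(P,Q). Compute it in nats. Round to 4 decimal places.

H(P,Q) = −Σ p·ln q.
  −0.508·ln(0.070) = 1.35090
  −0.446·ln(0.502) = 0.30736
  −0.001·ln(0.218) = 0.00152
  −0.045·ln(0.210) = 0.07023
H(P,Q) = 1.7300 nats.

1.7300 nats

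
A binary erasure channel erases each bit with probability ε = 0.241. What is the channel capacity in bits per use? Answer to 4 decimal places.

0.7590 bits

Binary erasure channel: capacity C = 1 − ε.
C = 1 − 0.241 = 0.7590 bits per channel use.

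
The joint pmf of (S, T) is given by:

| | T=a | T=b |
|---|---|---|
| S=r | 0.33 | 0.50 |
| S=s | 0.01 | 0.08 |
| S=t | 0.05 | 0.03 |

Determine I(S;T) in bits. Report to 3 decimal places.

0.038 bits

Marginals: p(S) = (0.8300, 0.0900, 0.0800), p(T) = (0.3900, 0.6100).
I(S;T) = Σ p(x,y)·log₂[p(x,y)/(p(x)p(y))].
  (r,a): 0.33·log₂(1.0195) = 0.0092
  (r,b): 0.50·log₂(0.9876) = -0.0090
  (s,a): 0.01·log₂(0.2849) = -0.0181
  (s,b): 0.08·log₂(1.4572) = 0.0435
  (t,a): 0.05·log₂(1.6026) = 0.0340
  (t,b): 0.03·log₂(0.6148) = -0.0211
Sum = 0.038 bits.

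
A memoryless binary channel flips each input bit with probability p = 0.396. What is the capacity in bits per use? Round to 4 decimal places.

Binary symmetric channel: C = 1 − h₂(ε) where h₂ is the binary entropy function.
h₂(0.396) = −0.396·log₂0.396 − 0.604·log₂0.604 = 0.9686.
C = 1 − 0.9686 = 0.0314 bits per channel use.

0.0314 bits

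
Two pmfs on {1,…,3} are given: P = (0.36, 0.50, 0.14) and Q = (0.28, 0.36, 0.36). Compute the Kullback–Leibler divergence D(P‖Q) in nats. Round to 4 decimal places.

0.1225 nats

D(P‖Q) = Σ p·ln(p/q).
  0.36·ln(0.36/0.28) = 0.09047
  0.50·ln(0.50/0.36) = 0.16425
  0.14·ln(0.14/0.36) = -0.13222
D(P‖Q) = 0.1225 nats.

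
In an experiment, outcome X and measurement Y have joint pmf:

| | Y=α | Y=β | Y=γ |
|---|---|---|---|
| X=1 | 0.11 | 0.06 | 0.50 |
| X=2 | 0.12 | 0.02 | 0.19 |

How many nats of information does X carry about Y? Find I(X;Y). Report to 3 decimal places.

0.024 nats

Marginals: p(X) = (0.6700, 0.3300), p(Y) = (0.2300, 0.0800, 0.6900).
I(X;Y) = Σ p(x,y)·ln[p(x,y)/(p(x)p(y))].
  (1,α): 0.11·ln(0.7138) = -0.0371
  (1,β): 0.06·ln(1.1194) = 0.0068
  (1,γ): 0.50·ln(1.0815) = 0.0392
  (2,α): 0.12·ln(1.5810) = 0.0550
  (2,β): 0.02·ln(0.7576) = -0.0056
  (2,γ): 0.19·ln(0.8344) = -0.0344
Sum = 0.024 nats.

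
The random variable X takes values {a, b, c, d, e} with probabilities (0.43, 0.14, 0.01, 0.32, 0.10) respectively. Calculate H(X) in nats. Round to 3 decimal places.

H(X) = −Σ p·ln p.
  −(0.43)·ln(0.43) = 0.3629
  −(0.14)·ln(0.14) = 0.2753
  −(0.01)·ln(0.01) = 0.0461
  −(0.32)·ln(0.32) = 0.3646
  −(0.10)·ln(0.10) = 0.2303
Sum: 0.3629 + 0.2753 + 0.0461 + 0.3646 + 0.2303 = 1.279 nats.

1.279 nats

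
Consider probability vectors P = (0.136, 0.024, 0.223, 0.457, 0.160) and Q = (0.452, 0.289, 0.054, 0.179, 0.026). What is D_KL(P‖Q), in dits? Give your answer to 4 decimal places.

0.3528 dits

D(P‖Q) = Σ p·log₁₀(p/q).
  0.136·log₁₀(0.136/0.452) = -0.07094
  0.024·log₁₀(0.024/0.289) = -0.02594
  0.223·log₁₀(0.223/0.054) = 0.13735
  0.457·log₁₀(0.457/0.179) = 0.18603
  0.160·log₁₀(0.160/0.026) = 0.12626
D(P‖Q) = 0.3528 dits.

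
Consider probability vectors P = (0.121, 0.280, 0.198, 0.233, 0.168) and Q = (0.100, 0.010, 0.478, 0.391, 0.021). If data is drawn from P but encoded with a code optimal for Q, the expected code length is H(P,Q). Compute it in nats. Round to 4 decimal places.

H(P,Q) = −Σ p·ln q.
  −0.121·ln(0.100) = 0.27861
  −0.280·ln(0.010) = 1.28945
  −0.198·ln(0.478) = 0.14615
  −0.233·ln(0.391) = 0.21880
  −0.168·ln(0.021) = 0.64902
H(P,Q) = 2.5820 nats.

2.5820 nats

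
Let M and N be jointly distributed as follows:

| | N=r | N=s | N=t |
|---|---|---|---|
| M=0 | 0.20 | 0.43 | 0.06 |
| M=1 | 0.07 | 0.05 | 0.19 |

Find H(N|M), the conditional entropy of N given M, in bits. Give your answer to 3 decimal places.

Marginals: p(M) = (0.6900, 0.3100), p(N) = (0.2700, 0.4800, 0.2500).
H(N|M) = Σ p(M) · H(N|M=·).
  M=0: p=0.6900, H(N|M=0) = 1.2494
  M=1: p=0.3100, H(N|M=1) = 1.3422
Weighted sum = 1.278 bits.

1.278 bits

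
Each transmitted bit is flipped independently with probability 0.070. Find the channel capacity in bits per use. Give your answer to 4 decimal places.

Binary symmetric channel: C = 1 − h₂(ε) where h₂ is the binary entropy function.
h₂(0.070) = −0.070·log₂0.070 − 0.930·log₂0.930 = 0.3659.
C = 1 − 0.3659 = 0.6341 bits per channel use.

0.6341 bits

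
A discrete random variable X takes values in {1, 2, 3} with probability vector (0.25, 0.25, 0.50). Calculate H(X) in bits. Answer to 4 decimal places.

H(X) = −Σ p·log₂ p.
  −(0.25)·log₂(0.25) = 0.50000
  −(0.25)·log₂(0.25) = 0.50000
  −(0.50)·log₂(0.50) = 0.50000
Sum: 0.50000 + 0.50000 + 0.50000 = 1.5000 bits.

1.5000 bits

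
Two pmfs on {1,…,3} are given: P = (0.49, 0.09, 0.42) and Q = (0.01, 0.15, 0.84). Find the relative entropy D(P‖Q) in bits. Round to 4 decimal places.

D(P‖Q) = Σ p·log₂(p/q).
  0.49·log₂(0.49/0.01) = 2.75121
  0.09·log₂(0.09/0.15) = -0.06633
  0.42·log₂(0.42/0.84) = -0.42000
D(P‖Q) = 2.2649 bits.

2.2649 bits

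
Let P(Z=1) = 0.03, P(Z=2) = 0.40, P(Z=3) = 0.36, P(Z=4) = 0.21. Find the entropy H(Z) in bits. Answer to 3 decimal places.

H(Z) = −Σ p·log₂ p.
  −(0.03)·log₂(0.03) = 0.1518
  −(0.40)·log₂(0.40) = 0.5288
  −(0.36)·log₂(0.36) = 0.5306
  −(0.21)·log₂(0.21) = 0.4728
Sum: 0.1518 + 0.5288 + 0.5306 + 0.4728 = 1.684 bits.

1.684 bits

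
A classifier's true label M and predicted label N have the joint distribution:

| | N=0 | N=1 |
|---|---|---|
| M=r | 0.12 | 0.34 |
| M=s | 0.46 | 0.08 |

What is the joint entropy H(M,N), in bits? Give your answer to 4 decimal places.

1.7031 bits

H(M,N) = −Σ p(x,y)·log₂ p(x,y) over all 4 cells.
  cell (r,0): −0.12·log₂0.12 = 0.36707
  cell (r,1): −0.34·log₂0.34 = 0.52917
  cell (s,0): −0.46·log₂0.46 = 0.51534
  cell (s,1): −0.08·log₂0.08 = 0.29151
Sum = 1.7031 bits.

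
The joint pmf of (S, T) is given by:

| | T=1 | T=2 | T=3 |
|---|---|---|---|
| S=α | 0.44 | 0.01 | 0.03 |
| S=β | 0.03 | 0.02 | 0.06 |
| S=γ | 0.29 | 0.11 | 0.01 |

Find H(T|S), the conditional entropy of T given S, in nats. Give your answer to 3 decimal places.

Marginals: p(S) = (0.4800, 0.1100, 0.4100), p(T) = (0.7600, 0.1400, 0.1000).
H(T|S) = Σ p(S) · H(T|S=·).
  S=α: p=0.4800, H(T|S=α) = 0.3337
  S=β: p=0.1100, H(T|S=β) = 0.9949
  S=γ: p=0.4100, H(T|S=γ) = 0.6885
Weighted sum = 0.552 nats.

0.552 nats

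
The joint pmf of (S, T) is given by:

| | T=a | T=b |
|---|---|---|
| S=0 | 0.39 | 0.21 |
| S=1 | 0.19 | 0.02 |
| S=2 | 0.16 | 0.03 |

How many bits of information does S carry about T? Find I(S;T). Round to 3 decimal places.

0.051 bits

Marginals: p(S) = (0.6000, 0.2100, 0.1900), p(T) = (0.7400, 0.2600).
I(S;T) = H(S) + H(T) − H(S,T).
H(S) = 1.3702, H(T) = 0.8267, H(S,T) = 2.1455.
I(S;T) = 1.3702 + 0.8267 − 2.1455 = 0.051 bits.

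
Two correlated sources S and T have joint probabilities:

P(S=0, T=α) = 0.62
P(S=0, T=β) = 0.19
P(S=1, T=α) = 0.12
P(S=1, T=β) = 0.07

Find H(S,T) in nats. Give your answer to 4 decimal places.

H(S,T) = −Σ p(x,y)·ln p(x,y) over all 4 cells.
  cell (0,α): −0.62·ln0.62 = 0.29638
  cell (0,β): −0.19·ln0.19 = 0.31554
  cell (1,α): −0.12·ln0.12 = 0.25443
  cell (1,β): −0.07·ln0.07 = 0.18615
Sum = 1.0525 nats.

1.0525 nats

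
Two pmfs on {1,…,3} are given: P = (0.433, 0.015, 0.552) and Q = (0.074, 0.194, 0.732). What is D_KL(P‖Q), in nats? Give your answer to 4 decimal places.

0.5708 nats

D(P‖Q) = Σ p·ln(p/q).
  0.433·ln(0.433/0.074) = 0.76497
  0.015·ln(0.015/0.194) = -0.03840
  0.552·ln(0.552/0.732) = -0.15579
D(P‖Q) = 0.5708 nats.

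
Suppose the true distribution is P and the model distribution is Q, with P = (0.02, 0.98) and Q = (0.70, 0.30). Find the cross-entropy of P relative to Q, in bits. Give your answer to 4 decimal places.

H(P,Q) = −Σ p·log₂ q.
  −0.02·log₂(0.70) = 0.01029
  −0.98·log₂(0.30) = 1.70223
H(P,Q) = 1.7125 bits.

1.7125 bits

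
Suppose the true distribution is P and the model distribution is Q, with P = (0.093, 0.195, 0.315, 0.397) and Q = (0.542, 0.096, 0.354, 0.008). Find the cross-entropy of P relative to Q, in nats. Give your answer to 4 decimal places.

H(P,Q) = −Σ p·ln q.
  −0.093·ln(0.542) = 0.05696
  −0.195·ln(0.096) = 0.45696
  −0.315·ln(0.354) = 0.32711
  −0.397·ln(0.008) = 1.91684
H(P,Q) = 2.7579 nats.

2.7579 nats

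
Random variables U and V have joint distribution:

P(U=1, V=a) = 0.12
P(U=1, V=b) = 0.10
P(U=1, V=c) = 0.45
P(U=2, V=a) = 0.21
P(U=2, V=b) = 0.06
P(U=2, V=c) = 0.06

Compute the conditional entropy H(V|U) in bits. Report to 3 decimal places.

Marginals: p(U) = (0.6700, 0.3300), p(V) = (0.3300, 0.1600, 0.5100).
H(V|U) = Σ p(U) · H(V|U=·).
  U=1: p=0.6700, H(V|U=1) = 1.2396
  U=2: p=0.3300, H(V|U=2) = 1.3093
Weighted sum = 1.263 bits.

1.263 bits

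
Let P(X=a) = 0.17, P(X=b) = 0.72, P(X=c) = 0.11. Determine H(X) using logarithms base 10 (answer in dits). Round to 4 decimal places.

0.3390 dits

H(X) = −Σ p·log₁₀ p.
  −(0.17)·log₁₀(0.17) = 0.13082
  −(0.72)·log₁₀(0.72) = 0.10272
  −(0.11)·log₁₀(0.11) = 0.10545
Sum: 0.13082 + 0.10272 + 0.10545 = 0.3390 dits.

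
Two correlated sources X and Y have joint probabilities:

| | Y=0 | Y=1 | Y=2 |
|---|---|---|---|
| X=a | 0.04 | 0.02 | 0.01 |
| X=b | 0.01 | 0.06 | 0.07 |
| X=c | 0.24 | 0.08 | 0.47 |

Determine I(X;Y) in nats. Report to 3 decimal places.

Marginals: p(X) = (0.0700, 0.1400, 0.7900), p(Y) = (0.2900, 0.1600, 0.5500).
I(X;Y) = H(X) + H(Y) − H(X,Y).
H(X) = 0.6476, H(Y) = 0.9810, H(X,Y) = 1.5535.
I(X;Y) = 0.6476 + 0.9810 − 1.5535 = 0.075 nats.

0.075 nats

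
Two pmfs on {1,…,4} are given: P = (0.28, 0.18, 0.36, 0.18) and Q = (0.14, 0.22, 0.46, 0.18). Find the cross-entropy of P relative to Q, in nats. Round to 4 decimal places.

1.4113 nats

H(P,Q) = −Σ p·ln q.
  −0.28·ln(0.14) = 0.55051
  −0.18·ln(0.22) = 0.27254
  −0.36·ln(0.46) = 0.27955
  −0.18·ln(0.18) = 0.30866
H(P,Q) = 1.4113 nats.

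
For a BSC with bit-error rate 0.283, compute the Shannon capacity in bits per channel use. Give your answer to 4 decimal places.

0.1405 bits

Binary symmetric channel: C = 1 − h₂(ε) where h₂ is the binary entropy function.
h₂(0.283) = −0.283·log₂0.283 − 0.717·log₂0.717 = 0.8595.
C = 1 − 0.8595 = 0.1405 bits per channel use.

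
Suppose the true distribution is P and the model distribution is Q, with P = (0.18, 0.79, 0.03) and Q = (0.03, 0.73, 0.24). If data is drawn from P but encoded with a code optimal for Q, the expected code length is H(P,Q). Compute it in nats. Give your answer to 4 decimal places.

0.9226 nats

H(P,Q) = −Σ p·ln q.
  −0.18·ln(0.03) = 0.63118
  −0.79·ln(0.73) = 0.24862
  −0.03·ln(0.24) = 0.04281
H(P,Q) = 0.9226 nats.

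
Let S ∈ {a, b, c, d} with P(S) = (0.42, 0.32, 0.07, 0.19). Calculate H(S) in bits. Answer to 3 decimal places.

H(S) = −Σ p·log₂ p.
  −(0.42)·log₂(0.42) = 0.5256
  −(0.32)·log₂(0.32) = 0.5260
  −(0.07)·log₂(0.07) = 0.2686
  −(0.19)·log₂(0.19) = 0.4552
Sum: 0.5256 + 0.5260 + 0.2686 + 0.4552 = 1.775 bits.

1.775 bits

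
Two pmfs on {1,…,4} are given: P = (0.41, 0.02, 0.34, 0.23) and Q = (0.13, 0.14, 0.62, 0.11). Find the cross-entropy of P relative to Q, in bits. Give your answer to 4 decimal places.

H(P,Q) = −Σ p·log₂ q.
  −0.41·log₂(0.13) = 1.20680
  −0.02·log₂(0.14) = 0.05673
  −0.34·log₂(0.62) = 0.23448
  −0.23·log₂(0.11) = 0.73242
H(P,Q) = 2.2304 bits.

2.2304 bits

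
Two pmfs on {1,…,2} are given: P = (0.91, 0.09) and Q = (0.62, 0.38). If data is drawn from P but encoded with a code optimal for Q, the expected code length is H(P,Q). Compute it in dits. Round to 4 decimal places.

0.2267 dits

H(P,Q) = −Σ p·log₁₀ q.
  −0.91·log₁₀(0.62) = 0.18892
  −0.09·log₁₀(0.38) = 0.03782
H(P,Q) = 0.2267 dits.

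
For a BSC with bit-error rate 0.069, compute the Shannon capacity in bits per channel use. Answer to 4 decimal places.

0.6378 bits

Binary symmetric channel: C = 1 − h₂(ε) where h₂ is the binary entropy function.
h₂(0.069) = −0.069·log₂0.069 − 0.931·log₂0.931 = 0.3622.
C = 1 − 0.3622 = 0.6378 bits per channel use.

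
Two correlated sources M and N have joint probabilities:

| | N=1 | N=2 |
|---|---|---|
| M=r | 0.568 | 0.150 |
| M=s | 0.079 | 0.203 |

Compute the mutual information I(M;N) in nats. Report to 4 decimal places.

Marginals: p(M) = (0.7180, 0.2820), p(N) = (0.6470, 0.3530).
I(M;N) = Σ p(x,y)·ln[p(x,y)/(p(x)p(y))].
  (r,1): 0.568·ln(1.2227) = 0.11420
  (r,2): 0.150·ln(0.5918) = -0.07868
  (s,1): 0.079·ln(0.4330) = -0.06613
  (s,2): 0.203·ln(2.0393) = 0.14465
Sum = 0.1140 nats.

0.1140 nats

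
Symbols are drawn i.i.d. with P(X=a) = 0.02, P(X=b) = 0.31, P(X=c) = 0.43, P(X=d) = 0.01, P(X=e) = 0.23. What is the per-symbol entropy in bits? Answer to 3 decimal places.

H(X) = −Σ p·log₂ p.
  −(0.02)·log₂(0.02) = 0.1129
  −(0.31)·log₂(0.31) = 0.5238
  −(0.43)·log₂(0.43) = 0.5236
  −(0.01)·log₂(0.01) = 0.0664
  −(0.23)·log₂(0.23) = 0.4877
Sum: 0.1129 + 0.5238 + 0.5236 + 0.0664 + 0.4877 = 1.714 bits.

1.714 bits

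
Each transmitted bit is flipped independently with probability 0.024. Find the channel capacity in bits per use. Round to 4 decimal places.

Binary symmetric channel: C = 1 − h₂(ε) where h₂ is the binary entropy function.
h₂(0.024) = −0.024·log₂0.024 − 0.976·log₂0.976 = 0.1633.
C = 1 − 0.1633 = 0.8367 bits per channel use.

0.8367 bits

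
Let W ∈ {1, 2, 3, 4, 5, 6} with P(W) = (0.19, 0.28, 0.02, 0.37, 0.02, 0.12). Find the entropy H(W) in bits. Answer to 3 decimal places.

H(W) = −Σ p·log₂ p.
  −(0.19)·log₂(0.19) = 0.4552
  −(0.28)·log₂(0.28) = 0.5142
  −(0.02)·log₂(0.02) = 0.1129
  −(0.37)·log₂(0.37) = 0.5307
  −(0.02)·log₂(0.02) = 0.1129
  −(0.12)·log₂(0.12) = 0.3671
Sum: 0.4552 + 0.5142 + 0.1129 + 0.5307 + 0.1129 + 0.3671 = 2.093 bits.

2.093 bits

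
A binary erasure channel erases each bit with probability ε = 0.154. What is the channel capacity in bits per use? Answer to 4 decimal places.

Binary erasure channel: capacity C = 1 − ε.
C = 1 − 0.154 = 0.8460 bits per channel use.

0.8460 bits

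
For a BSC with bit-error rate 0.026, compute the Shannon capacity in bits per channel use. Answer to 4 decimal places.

0.8261 bits

Binary symmetric channel: C = 1 − h₂(ε) where h₂ is the binary entropy function.
h₂(0.026) = −0.026·log₂0.026 − 0.974·log₂0.974 = 0.1739.
C = 1 − 0.1739 = 0.8261 bits per channel use.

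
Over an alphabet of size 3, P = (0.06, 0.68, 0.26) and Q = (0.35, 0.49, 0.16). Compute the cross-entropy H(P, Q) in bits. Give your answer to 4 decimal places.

1.4781 bits

H(P,Q) = −Σ p·log₂ q.
  −0.06·log₂(0.35) = 0.09087
  −0.68·log₂(0.49) = 0.69982
  −0.26·log₂(0.16) = 0.68740
H(P,Q) = 1.4781 bits.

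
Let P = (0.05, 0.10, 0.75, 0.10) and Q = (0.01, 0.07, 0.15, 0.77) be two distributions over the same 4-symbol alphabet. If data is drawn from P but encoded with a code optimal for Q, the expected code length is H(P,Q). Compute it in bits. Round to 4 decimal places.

H(P,Q) = −Σ p·log₂ q.
  −0.05·log₂(0.01) = 0.33219
  −0.10·log₂(0.07) = 0.38365
  −0.75·log₂(0.15) = 2.05272
  −0.10·log₂(0.77) = 0.03771
H(P,Q) = 2.8063 bits.

2.8063 bits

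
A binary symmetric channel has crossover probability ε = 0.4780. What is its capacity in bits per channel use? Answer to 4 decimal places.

0.0014 bits

Binary symmetric channel: C = 1 − h₂(ε) where h₂ is the binary entropy function.
h₂(0.4780) = −0.4780·log₂0.4780 − 0.5220·log₂0.5220 = 0.9986.
C = 1 − 0.9986 = 0.0014 bits per channel use.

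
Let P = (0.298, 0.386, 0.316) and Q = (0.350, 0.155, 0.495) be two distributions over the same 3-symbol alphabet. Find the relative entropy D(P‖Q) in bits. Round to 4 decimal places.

D(P‖Q) = Σ p·log₂(p/q).
  0.298·log₂(0.298/0.350) = -0.06915
  0.386·log₂(0.386/0.155) = 0.50810
  0.316·log₂(0.316/0.495) = -0.20461
D(P‖Q) = 0.2343 bits.

0.2343 bits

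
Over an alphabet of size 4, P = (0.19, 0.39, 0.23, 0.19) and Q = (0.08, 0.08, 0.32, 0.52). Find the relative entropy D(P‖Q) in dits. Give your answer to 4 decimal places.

0.2236 dits

D(P‖Q) = Σ p·log₁₀(p/q).
  0.19·log₁₀(0.19/0.08) = 0.07138
  0.39·log₁₀(0.39/0.08) = 0.26831
  0.23·log₁₀(0.23/0.32) = -0.03299
  0.19·log₁₀(0.19/0.52) = -0.08308
D(P‖Q) = 0.2236 dits.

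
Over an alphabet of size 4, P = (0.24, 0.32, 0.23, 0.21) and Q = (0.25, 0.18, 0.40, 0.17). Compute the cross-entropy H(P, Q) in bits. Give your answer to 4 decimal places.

2.1125 bits

H(P,Q) = −Σ p·log₂ q.
  −0.24·log₂(0.25) = 0.48000
  −0.32·log₂(0.18) = 0.79166
  −0.23·log₂(0.40) = 0.30404
  −0.21·log₂(0.17) = 0.53684
H(P,Q) = 2.1125 bits.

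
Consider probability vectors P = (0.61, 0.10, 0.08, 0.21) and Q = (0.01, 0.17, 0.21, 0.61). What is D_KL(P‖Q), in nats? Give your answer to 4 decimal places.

2.1534 nats

D(P‖Q) = Σ p·ln(p/q).
  0.61·ln(0.61/0.01) = 2.50763
  0.10·ln(0.10/0.17) = -0.05306
  0.08·ln(0.08/0.21) = -0.07721
  0.21·ln(0.21/0.61) = -0.22393
D(P‖Q) = 2.1534 nats.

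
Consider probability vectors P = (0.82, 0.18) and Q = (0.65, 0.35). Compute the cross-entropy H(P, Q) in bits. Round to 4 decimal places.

0.7822 bits

H(P,Q) = −Σ p·log₂ q.
  −0.82·log₂(0.65) = 0.50962
  −0.18·log₂(0.35) = 0.27262
H(P,Q) = 0.7822 bits.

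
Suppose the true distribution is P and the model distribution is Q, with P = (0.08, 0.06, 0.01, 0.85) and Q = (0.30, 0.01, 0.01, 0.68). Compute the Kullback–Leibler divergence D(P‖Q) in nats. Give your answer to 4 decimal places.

0.1914 nats

D(P‖Q) = Σ p·ln(p/q).
  0.08·ln(0.08/0.30) = -0.10574
  0.06·ln(0.06/0.01) = 0.10751
  0.01·ln(0.01/0.01) = 0.00000
  0.85·ln(0.85/0.68) = 0.18967
D(P‖Q) = 0.1914 nats.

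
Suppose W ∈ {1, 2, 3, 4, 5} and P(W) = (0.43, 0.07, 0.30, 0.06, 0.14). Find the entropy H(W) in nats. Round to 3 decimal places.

1.354 nats

H(W) = −Σ p·ln p.
  −(0.43)·ln(0.43) = 0.3629
  −(0.07)·ln(0.07) = 0.1861
  −(0.30)·ln(0.30) = 0.3612
  −(0.06)·ln(0.06) = 0.1688
  −(0.14)·ln(0.14) = 0.2753
Sum: 0.3629 + 0.1861 + 0.3612 + 0.1688 + 0.2753 = 1.354 nats.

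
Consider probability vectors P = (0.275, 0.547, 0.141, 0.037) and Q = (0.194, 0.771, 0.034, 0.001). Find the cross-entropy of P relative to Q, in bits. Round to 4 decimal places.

1.9124 bits

H(P,Q) = −Σ p·log₂ q.
  −0.275·log₂(0.194) = 0.65061
  −0.547·log₂(0.771) = 0.20523
  −0.141·log₂(0.034) = 0.68784
  −0.037·log₂(0.001) = 0.36873
H(P,Q) = 1.9124 bits.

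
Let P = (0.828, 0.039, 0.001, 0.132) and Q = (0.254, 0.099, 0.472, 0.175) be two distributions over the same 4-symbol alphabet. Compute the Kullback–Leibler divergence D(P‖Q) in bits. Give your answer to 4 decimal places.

D(P‖Q) = Σ p·log₂(p/q).
  0.828·log₂(0.828/0.254) = 1.41158
  0.039·log₂(0.039/0.099) = -0.05241
  0.001·log₂(0.001/0.472) = -0.00888
  0.132·log₂(0.132/0.175) = -0.05370
D(P‖Q) = 1.2966 bits.

1.2966 bits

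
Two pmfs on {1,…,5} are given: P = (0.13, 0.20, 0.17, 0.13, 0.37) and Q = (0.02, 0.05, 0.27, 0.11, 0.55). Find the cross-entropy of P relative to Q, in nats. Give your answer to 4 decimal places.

1.8384 nats

H(P,Q) = −Σ p·ln q.
  −0.13·ln(0.02) = 0.50856
  −0.20·ln(0.05) = 0.59915
  −0.17·ln(0.27) = 0.22259
  −0.13·ln(0.11) = 0.28695
  −0.37·ln(0.55) = 0.22120
H(P,Q) = 1.8384 nats.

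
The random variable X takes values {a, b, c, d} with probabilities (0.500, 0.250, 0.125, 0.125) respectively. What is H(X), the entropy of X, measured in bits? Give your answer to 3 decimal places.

1.750 bits

H(X) = −Σ p·log₂ p.
  −(0.500)·log₂(0.500) = 0.5000
  −(0.250)·log₂(0.250) = 0.5000
  −(0.125)·log₂(0.125) = 0.3750
  −(0.125)·log₂(0.125) = 0.3750
Sum: 0.5000 + 0.5000 + 0.3750 + 0.3750 = 1.750 bits.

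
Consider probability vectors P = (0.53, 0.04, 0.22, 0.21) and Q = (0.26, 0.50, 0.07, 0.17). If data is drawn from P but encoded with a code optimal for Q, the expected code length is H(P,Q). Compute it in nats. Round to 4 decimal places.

H(P,Q) = −Σ p·ln q.
  −0.53·ln(0.26) = 0.71395
  −0.04·ln(0.50) = 0.02773
  −0.22·ln(0.07) = 0.58504
  −0.21·ln(0.17) = 0.37211
H(P,Q) = 1.6988 nats.

1.6988 nats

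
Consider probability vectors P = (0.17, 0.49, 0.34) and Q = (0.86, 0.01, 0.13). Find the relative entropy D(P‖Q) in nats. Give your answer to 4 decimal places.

1.9583 nats

D(P‖Q) = Σ p·ln(p/q).
  0.17·ln(0.17/0.86) = -0.27559
  0.49·ln(0.49/0.01) = 1.90699
  0.34·ln(0.34/0.13) = 0.32688
D(P‖Q) = 1.9583 nats.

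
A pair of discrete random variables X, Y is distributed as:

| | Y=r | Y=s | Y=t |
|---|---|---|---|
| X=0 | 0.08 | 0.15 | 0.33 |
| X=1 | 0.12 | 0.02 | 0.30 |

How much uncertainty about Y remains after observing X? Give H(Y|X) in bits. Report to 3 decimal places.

Chain rule: H(Y|X) = H(X,Y) − H(X).
Marginals: p(X) = (0.5600, 0.4400), p(Y) = (0.2000, 0.1700, 0.6300).
H(X,Y) = 2.2309 bits; H(X) = 0.9896 bits.
H(Y|X) = 2.2309 − 0.9896 = 1.241 bits.

1.241 bits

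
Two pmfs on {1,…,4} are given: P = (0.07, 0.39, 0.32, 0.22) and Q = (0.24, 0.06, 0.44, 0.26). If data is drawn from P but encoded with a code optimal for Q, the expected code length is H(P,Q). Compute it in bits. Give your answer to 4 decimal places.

2.5337 bits

H(P,Q) = −Σ p·log₂ q.
  −0.07·log₂(0.24) = 0.14412
  −0.39·log₂(0.06) = 1.58297
  −0.32·log₂(0.44) = 0.37902
  −0.22·log₂(0.26) = 0.42755
H(P,Q) = 2.5337 bits.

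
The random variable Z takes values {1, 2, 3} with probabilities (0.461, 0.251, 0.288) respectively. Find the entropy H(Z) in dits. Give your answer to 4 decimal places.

H(Z) = −Σ p·log₁₀ p.
  −(0.461)·log₁₀(0.461) = 0.15503
  −(0.251)·log₁₀(0.251) = 0.15068
  −(0.288)·log₁₀(0.288) = 0.15569
Sum: 0.15503 + 0.15068 + 0.15569 = 0.4614 dits.

0.4614 dits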